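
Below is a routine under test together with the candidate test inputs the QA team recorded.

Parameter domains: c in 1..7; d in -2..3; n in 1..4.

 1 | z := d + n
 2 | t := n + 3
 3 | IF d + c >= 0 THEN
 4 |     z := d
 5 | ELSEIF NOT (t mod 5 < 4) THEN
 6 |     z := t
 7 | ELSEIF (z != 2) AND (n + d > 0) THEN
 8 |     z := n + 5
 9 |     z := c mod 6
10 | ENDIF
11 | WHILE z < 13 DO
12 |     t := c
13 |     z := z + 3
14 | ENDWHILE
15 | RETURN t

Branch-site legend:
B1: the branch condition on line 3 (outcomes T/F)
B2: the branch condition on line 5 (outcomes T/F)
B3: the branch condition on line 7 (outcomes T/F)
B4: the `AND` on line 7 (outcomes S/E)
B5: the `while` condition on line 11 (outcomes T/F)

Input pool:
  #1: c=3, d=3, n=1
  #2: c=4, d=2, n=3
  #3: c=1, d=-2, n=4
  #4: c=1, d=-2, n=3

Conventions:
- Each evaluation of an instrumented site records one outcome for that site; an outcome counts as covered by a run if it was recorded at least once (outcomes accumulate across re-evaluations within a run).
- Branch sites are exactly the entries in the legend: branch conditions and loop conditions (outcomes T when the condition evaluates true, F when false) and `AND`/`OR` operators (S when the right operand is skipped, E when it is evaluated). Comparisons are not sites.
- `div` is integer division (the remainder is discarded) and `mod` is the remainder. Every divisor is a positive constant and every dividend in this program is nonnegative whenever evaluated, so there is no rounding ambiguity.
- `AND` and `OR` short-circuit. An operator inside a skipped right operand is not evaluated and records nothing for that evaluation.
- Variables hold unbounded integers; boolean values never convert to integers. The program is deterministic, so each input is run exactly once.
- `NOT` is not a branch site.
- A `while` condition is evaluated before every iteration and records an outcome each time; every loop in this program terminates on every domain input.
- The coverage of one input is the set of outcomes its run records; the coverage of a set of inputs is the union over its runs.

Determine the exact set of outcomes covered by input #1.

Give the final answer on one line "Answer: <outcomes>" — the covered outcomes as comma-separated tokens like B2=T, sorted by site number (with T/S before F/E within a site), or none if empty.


Event log for input #1 (c=3, d=3, n=1):
  B1->T, B5->T, B5->T, B5->T, B5->T, B5->F
distinct outcomes covered: B1=T, B5=T, B5=F
Answer: B1=T, B5=T, B5=F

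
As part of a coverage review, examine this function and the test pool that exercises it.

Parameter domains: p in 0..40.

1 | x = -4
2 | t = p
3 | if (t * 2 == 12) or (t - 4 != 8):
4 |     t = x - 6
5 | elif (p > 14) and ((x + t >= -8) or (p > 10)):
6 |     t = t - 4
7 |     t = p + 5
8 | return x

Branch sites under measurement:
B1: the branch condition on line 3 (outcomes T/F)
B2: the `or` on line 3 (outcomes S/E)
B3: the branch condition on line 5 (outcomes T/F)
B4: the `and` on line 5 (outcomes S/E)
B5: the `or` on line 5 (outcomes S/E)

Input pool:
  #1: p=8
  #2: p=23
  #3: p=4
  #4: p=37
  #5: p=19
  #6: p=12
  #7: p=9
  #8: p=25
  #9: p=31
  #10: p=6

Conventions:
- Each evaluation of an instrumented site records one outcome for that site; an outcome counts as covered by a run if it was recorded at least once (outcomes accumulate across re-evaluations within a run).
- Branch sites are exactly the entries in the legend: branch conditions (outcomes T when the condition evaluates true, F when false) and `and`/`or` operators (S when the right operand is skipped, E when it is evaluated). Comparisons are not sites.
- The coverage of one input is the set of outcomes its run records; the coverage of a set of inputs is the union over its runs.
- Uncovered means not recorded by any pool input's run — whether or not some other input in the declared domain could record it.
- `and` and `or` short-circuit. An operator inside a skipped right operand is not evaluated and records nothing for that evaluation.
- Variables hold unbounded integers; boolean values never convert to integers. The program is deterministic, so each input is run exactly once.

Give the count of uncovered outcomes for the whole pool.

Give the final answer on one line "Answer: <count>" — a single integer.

input #1, p=8: events B2->E, B1->T; outcomes B1=T, B2=E
input #2, p=23: events B2->E, B1->T; outcomes B1=T, B2=E
input #3, p=4: events B2->E, B1->T; outcomes B1=T, B2=E
input #4, p=37: events B2->E, B1->T; outcomes B1=T, B2=E
input #5, p=19: events B2->E, B1->T; outcomes B1=T, B2=E
input #6, p=12: events B2->E, B1->F, B4->S, B3->F; outcomes B1=F, B2=E, B3=F, B4=S
input #7, p=9: events B2->E, B1->T; outcomes B1=T, B2=E
input #8, p=25: events B2->E, B1->T; outcomes B1=T, B2=E
input #9, p=31: events B2->E, B1->T; outcomes B1=T, B2=E
input #10, p=6: events B2->S, B1->T; outcomes B1=T, B2=S
union over the pool: B1=T, B1=F, B2=S, B2=E, B3=F, B4=S
uncovered (4 of 10): B3=T, B4=E, B5=S, B5=E

Answer: 4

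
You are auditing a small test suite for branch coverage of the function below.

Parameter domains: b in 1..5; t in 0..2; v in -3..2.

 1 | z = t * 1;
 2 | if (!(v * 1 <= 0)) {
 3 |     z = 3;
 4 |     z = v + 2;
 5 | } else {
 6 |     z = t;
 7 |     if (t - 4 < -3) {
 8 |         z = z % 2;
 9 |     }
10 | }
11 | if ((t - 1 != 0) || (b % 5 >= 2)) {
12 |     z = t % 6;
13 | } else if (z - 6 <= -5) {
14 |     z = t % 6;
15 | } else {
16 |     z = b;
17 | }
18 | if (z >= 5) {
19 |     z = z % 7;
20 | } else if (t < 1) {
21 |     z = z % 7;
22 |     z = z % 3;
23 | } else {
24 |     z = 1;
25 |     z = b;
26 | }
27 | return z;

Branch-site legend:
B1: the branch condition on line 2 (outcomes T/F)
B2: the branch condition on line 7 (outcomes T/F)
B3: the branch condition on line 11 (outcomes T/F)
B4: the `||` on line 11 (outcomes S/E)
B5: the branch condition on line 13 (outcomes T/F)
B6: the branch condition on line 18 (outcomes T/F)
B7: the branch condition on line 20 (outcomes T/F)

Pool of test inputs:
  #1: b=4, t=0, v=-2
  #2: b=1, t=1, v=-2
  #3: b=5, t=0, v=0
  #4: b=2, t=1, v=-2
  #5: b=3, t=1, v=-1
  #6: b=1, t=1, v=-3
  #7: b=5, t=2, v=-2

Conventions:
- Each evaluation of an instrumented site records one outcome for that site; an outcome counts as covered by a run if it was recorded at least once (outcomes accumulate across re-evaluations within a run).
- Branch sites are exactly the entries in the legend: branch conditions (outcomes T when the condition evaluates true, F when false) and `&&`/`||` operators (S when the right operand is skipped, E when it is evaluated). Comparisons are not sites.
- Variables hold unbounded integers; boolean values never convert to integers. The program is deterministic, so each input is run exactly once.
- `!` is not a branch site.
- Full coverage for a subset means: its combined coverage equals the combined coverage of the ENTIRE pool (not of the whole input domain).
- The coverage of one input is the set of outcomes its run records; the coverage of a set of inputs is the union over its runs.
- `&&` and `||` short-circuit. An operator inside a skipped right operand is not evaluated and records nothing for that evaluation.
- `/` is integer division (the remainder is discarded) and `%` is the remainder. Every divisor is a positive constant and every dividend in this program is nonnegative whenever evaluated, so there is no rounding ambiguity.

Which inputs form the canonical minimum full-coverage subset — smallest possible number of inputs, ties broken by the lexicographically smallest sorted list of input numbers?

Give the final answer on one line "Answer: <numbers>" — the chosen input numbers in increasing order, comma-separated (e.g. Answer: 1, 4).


input #1, b=4, t=0, v=-2: outcomes B1=F, B2=T, B3=T, B4=S, B6=F, B7=T
input #2, b=1, t=1, v=-2: outcomes B1=F, B2=F, B3=F, B4=E, B5=T, B6=F, B7=F
input #3, b=5, t=0, v=0: outcomes B1=F, B2=T, B3=T, B4=S, B6=F, B7=T
input #4, b=2, t=1, v=-2: outcomes B1=F, B2=F, B3=T, B4=E, B6=F, B7=F
input #5, b=3, t=1, v=-1: outcomes B1=F, B2=F, B3=T, B4=E, B6=F, B7=F
input #6, b=1, t=1, v=-3: outcomes B1=F, B2=F, B3=F, B4=E, B5=T, B6=F, B7=F
input #7, b=5, t=2, v=-2: outcomes B1=F, B2=F, B3=T, B4=S, B6=F, B7=F
pool-wide coverage (11 outcomes): B1=F, B2=T, B2=F, B3=T, B3=F, B4=S, B4=E, B5=T, B6=F, B7=T, B7=F
every size-1 subset falls short of the 11 outcomes (best: 7/11)
size 2: inputs {1, 2} cover all 11 outcomes, and no lexicographically smaller subset of this size does
Answer: 1, 2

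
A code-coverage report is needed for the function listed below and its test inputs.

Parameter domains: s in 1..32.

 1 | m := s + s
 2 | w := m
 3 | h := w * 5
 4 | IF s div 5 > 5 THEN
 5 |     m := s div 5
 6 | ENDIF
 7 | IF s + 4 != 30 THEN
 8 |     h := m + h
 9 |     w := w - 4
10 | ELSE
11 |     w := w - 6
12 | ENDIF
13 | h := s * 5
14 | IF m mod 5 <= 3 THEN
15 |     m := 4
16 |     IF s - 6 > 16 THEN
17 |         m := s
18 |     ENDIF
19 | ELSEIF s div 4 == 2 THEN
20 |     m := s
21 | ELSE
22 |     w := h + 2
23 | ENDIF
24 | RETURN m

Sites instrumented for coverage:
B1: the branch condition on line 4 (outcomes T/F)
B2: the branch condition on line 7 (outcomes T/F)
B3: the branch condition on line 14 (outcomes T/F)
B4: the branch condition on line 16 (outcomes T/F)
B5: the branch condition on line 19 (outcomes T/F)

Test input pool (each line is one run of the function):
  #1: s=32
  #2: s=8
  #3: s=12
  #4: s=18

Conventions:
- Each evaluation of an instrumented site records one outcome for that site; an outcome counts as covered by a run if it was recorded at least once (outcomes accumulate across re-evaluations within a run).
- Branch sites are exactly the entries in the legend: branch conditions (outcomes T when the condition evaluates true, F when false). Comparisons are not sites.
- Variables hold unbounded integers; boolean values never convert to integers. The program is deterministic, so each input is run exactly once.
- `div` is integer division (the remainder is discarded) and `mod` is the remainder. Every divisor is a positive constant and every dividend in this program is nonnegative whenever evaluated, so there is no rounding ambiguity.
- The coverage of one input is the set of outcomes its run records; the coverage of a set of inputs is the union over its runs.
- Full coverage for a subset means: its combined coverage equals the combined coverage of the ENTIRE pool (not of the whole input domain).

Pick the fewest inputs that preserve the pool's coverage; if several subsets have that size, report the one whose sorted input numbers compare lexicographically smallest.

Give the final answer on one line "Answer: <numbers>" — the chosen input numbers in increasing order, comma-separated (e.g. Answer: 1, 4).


test 1 (s=32) fires B1->T, B2->T, B3->T, B4->T; hits B1=T, B2=T, B3=T, B4=T
test 2 (s=8) fires B1->F, B2->T, B3->T, B4->F; hits B1=F, B2=T, B3=T, B4=F
test 3 (s=12) fires B1->F, B2->T, B3->F, B5->F; hits B1=F, B2=T, B3=F, B5=F
test 4 (s=18) fires B1->F, B2->T, B3->T, B4->F; hits B1=F, B2=T, B3=T, B4=F
the full pool covers 8 outcomes: B1=T, B1=F, B2=T, B3=T, B3=F, B4=T, B4=F, B5=F
no size-1 subset reaches all 8 outcomes (best union: 4/8)
no size-2 subset reaches all 8 outcomes (best union: 7/8)
size 3: inputs {1, 2, 3} cover all 8 outcomes, and no lexicographically smaller subset of this size does
Answer: 1, 2, 3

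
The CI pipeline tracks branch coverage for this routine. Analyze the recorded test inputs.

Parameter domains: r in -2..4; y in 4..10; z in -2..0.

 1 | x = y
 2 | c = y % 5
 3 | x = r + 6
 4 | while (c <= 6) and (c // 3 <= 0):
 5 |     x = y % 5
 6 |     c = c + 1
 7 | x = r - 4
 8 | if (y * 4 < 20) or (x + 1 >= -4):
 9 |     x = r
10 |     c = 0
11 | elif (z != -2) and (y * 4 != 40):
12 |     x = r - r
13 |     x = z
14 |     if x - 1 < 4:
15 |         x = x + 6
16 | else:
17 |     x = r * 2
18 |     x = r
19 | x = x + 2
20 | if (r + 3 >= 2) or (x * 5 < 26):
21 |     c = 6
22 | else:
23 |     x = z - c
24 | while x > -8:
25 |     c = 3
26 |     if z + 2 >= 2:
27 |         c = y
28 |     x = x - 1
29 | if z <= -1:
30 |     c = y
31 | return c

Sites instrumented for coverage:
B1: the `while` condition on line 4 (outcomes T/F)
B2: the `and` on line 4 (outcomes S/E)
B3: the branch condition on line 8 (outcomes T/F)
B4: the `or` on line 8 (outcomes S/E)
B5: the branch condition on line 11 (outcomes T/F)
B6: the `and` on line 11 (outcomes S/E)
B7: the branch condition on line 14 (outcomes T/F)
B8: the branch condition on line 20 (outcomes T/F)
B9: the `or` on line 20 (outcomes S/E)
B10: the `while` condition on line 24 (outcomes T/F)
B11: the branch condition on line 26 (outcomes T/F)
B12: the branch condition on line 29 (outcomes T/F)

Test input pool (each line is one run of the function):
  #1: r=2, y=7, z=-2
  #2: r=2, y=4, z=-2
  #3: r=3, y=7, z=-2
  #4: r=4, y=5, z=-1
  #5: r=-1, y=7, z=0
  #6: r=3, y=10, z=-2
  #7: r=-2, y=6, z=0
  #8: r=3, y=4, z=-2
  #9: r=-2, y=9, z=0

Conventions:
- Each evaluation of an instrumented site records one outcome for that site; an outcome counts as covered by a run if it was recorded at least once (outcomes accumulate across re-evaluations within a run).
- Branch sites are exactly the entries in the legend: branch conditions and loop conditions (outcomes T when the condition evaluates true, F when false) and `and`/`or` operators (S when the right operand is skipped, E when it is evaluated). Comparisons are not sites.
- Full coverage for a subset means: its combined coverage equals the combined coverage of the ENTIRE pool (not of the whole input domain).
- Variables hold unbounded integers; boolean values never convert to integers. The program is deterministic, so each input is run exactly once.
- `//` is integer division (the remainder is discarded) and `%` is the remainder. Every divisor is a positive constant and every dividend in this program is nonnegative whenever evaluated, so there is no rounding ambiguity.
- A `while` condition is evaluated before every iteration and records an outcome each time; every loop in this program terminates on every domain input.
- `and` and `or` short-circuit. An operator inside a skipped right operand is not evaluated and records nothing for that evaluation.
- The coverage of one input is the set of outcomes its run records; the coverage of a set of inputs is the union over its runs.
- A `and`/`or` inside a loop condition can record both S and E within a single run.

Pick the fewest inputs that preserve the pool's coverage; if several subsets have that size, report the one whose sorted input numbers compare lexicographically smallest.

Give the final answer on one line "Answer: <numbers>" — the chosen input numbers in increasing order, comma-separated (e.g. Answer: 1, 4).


test 1 (r=2, y=7, z=-2) fires B2->E, B1->T, B2->E, B1->F, B4->E, B3->T, B9->S, B8->T, B10->T, B11->F, B10->T, B11->F, B10->T, B11->F, ...; hits B1=T, B1=F, B2=E, B3=T, B4=E, B8=T, B9=S, B10=T, B10=F, B11=F, B12=T
test 2 (r=2, y=4, z=-2) fires B2->E, B1->F, B4->S, B3->T, B9->S, B8->T, B10->T, B11->F, B10->T, B11->F, B10->T, B11->F, B10->T, B11->F, ...; hits B1=F, B2=E, B3=T, B4=S, B8=T, B9=S, B10=T, B10=F, B11=F, B12=T
test 3 (r=3, y=7, z=-2) fires B2->E, B1->T, B2->E, B1->F, B4->E, B3->T, B9->S, B8->T, B10->T, B11->F, B10->T, B11->F, B10->T, B11->F, ...; hits B1=T, B1=F, B2=E, B3=T, B4=E, B8=T, B9=S, B10=T, B10=F, B11=F, B12=T
test 4 (r=4, y=5, z=-1) fires B2->E, B1->T, B2->E, B1->T, B2->E, B1->T, B2->E, B1->F, B4->E, B3->T, B9->S, B8->T, B10->T, B11->F, ...; hits B1=T, B1=F, B2=E, B3=T, B4=E, B8=T, B9=S, B10=T, B10=F, B11=F, B12=T
test 5 (r=-1, y=7, z=0) fires B2->E, B1->T, B2->E, B1->F, B4->E, B3->T, B9->S, B8->T, B10->T, B11->T, B10->T, B11->T, B10->T, B11->T, ...; hits B1=T, B1=F, B2=E, B3=T, B4=E, B8=T, B9=S, B10=T, B10=F, B11=T, B12=F
test 6 (r=3, y=10, z=-2) fires B2->E, B1->T, B2->E, B1->T, B2->E, B1->T, B2->E, B1->F, B4->E, B3->T, B9->S, B8->T, B10->T, B11->F, ...; hits B1=T, B1=F, B2=E, B3=T, B4=E, B8=T, B9=S, B10=T, B10=F, B11=F, B12=T
test 7 (r=-2, y=6, z=0) fires B2->E, B1->T, B2->E, B1->T, B2->E, B1->F, B4->E, B3->F, B6->E, B5->T, B7->T, B9->E, B8->F, B10->T, ...; hits B1=T, B1=F, B2=E, B3=F, B4=E, B5=T, B6=E, B7=T, B8=F, B9=E, B10=T, B10=F, B11=T, B12=F
test 8 (r=3, y=4, z=-2) fires B2->E, B1->F, B4->S, B3->T, B9->S, B8->T, B10->T, B11->F, B10->T, B11->F, B10->T, B11->F, B10->T, B11->F, ...; hits B1=F, B2=E, B3=T, B4=S, B8=T, B9=S, B10=T, B10=F, B11=F, B12=T
test 9 (r=-2, y=9, z=0) fires B2->E, B1->F, B4->E, B3->F, B6->E, B5->T, B7->T, B9->E, B8->F, B10->T, B11->T, B10->T, B11->T, B10->T, ...; hits B1=F, B2=E, B3=F, B4=E, B5=T, B6=E, B7=T, B8=F, B9=E, B10=T, B10=F, B11=T, B12=F
union over all inputs: B1=T, B1=F, B2=E, B3=T, B3=F, B4=S, B4=E, B5=T, B6=E, B7=T, B8=T, B8=F, B9=S, B9=E, B10=T, B10=F, B11=T, B11=F, B12=T, B12=F (20 outcomes)
every size-1 subset falls short of the 20 outcomes (best: 14/20)
inputs {2, 7} (size 2) cover everything; no size-2 subset with a lexicographically smaller index list covers all 20
Answer: 2, 7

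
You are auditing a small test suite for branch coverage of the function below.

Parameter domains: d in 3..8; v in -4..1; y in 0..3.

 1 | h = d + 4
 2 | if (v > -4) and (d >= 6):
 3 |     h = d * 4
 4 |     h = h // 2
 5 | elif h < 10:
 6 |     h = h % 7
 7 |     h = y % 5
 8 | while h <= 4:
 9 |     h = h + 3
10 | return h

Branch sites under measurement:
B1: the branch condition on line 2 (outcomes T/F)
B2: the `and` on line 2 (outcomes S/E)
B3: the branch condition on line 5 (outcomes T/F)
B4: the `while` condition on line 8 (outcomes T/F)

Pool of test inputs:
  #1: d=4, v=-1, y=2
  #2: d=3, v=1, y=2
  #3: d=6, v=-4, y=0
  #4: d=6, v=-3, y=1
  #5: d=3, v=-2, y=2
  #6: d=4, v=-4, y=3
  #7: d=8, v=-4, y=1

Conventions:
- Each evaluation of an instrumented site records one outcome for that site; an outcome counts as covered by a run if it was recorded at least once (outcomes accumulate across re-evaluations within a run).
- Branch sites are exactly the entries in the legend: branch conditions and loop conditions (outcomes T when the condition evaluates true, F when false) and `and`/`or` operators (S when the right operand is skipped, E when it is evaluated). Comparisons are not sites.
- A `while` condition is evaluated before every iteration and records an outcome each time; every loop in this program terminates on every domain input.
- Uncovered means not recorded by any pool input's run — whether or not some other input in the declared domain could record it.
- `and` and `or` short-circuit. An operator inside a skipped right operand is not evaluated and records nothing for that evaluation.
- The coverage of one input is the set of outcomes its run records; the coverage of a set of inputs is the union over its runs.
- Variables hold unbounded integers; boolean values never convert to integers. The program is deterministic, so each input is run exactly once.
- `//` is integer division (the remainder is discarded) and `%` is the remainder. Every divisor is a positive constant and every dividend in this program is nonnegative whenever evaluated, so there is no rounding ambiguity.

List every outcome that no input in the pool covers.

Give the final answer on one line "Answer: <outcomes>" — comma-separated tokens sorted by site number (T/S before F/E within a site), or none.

input #1, d=4, v=-1, y=2: events B2->E, B1->F, B3->T, B4->T, B4->F; outcomes B1=F, B2=E, B3=T, B4=T, B4=F
input #2, d=3, v=1, y=2: events B2->E, B1->F, B3->T, B4->T, B4->F; outcomes B1=F, B2=E, B3=T, B4=T, B4=F
input #3, d=6, v=-4, y=0: events B2->S, B1->F, B3->F, B4->F; outcomes B1=F, B2=S, B3=F, B4=F
input #4, d=6, v=-3, y=1: events B2->E, B1->T, B4->F; outcomes B1=T, B2=E, B4=F
input #5, d=3, v=-2, y=2: events B2->E, B1->F, B3->T, B4->T, B4->F; outcomes B1=F, B2=E, B3=T, B4=T, B4=F
input #6, d=4, v=-4, y=3: events B2->S, B1->F, B3->T, B4->T, B4->F; outcomes B1=F, B2=S, B3=T, B4=T, B4=F
input #7, d=8, v=-4, y=1: events B2->S, B1->F, B3->F, B4->F; outcomes B1=F, B2=S, B3=F, B4=F
union over the pool: B1=T, B1=F, B2=S, B2=E, B3=T, B3=F, B4=T, B4=F
uncovered (0 of 8): none

Answer: none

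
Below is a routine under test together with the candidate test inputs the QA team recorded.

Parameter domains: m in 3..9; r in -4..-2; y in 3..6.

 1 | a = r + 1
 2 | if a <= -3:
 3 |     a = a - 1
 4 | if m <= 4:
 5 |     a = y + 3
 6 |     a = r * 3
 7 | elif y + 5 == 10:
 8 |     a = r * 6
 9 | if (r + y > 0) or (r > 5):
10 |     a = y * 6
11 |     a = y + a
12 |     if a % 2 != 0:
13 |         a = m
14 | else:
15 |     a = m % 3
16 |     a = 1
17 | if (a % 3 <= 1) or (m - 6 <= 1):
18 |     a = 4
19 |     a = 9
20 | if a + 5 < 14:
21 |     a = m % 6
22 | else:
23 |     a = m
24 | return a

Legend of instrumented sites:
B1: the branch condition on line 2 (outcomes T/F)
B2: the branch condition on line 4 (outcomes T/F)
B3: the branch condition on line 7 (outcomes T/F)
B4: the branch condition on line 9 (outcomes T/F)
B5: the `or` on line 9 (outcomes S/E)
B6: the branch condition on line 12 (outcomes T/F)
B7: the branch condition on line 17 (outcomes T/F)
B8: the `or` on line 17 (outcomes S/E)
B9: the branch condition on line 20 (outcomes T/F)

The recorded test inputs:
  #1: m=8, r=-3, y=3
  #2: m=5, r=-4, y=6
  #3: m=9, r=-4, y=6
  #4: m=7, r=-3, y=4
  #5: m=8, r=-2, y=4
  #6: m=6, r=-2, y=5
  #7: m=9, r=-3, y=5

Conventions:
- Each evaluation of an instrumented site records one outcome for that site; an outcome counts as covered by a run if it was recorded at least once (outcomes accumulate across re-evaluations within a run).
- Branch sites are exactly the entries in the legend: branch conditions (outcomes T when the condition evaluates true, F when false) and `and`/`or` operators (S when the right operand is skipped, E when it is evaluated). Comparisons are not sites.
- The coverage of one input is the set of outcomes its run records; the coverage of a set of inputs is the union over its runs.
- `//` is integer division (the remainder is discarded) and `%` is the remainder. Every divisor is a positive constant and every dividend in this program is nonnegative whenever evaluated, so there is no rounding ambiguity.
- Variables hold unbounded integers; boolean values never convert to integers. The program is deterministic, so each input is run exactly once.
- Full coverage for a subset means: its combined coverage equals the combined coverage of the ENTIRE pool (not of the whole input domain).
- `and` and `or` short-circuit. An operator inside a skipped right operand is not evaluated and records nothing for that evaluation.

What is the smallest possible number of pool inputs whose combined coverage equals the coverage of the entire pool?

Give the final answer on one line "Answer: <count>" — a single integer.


run #1 (m=8, r=-3, y=3) records B1=F, B2=F, B3=F, B4=F, B5=E, B7=T, B8=S, B9=F
run #2 (m=5, r=-4, y=6) records B1=T, B2=F, B3=F, B4=T, B5=S, B6=F, B7=T, B8=S, B9=F
run #3 (m=9, r=-4, y=6) records B1=T, B2=F, B3=F, B4=T, B5=S, B6=F, B7=T, B8=S, B9=F
run #4 (m=7, r=-3, y=4) records B1=F, B2=F, B3=F, B4=T, B5=S, B6=F, B7=T, B8=S, B9=F
run #5 (m=8, r=-2, y=4) records B1=F, B2=F, B3=F, B4=T, B5=S, B6=F, B7=T, B8=S, B9=F
run #6 (m=6, r=-2, y=5) records B1=F, B2=F, B3=T, B4=T, B5=S, B6=T, B7=T, B8=S, B9=F
run #7 (m=9, r=-3, y=5) records B1=F, B2=F, B3=T, B4=T, B5=S, B6=T, B7=T, B8=S, B9=F
the full pool covers 14 outcomes: B1=T, B1=F, B2=F, B3=T, B3=F, B4=T, B4=F, B5=S, B5=E, B6=T, B6=F, B7=T, B8=S, B9=F
every size-1 subset falls short of the 14 outcomes (best: 9/14)
every size-2 subset falls short of the 14 outcomes (best: 12/14)
the canonical winner is {1, 2, 6}: size 3, full 14-outcome coverage, earliest index list among size-3 covers
Answer: 3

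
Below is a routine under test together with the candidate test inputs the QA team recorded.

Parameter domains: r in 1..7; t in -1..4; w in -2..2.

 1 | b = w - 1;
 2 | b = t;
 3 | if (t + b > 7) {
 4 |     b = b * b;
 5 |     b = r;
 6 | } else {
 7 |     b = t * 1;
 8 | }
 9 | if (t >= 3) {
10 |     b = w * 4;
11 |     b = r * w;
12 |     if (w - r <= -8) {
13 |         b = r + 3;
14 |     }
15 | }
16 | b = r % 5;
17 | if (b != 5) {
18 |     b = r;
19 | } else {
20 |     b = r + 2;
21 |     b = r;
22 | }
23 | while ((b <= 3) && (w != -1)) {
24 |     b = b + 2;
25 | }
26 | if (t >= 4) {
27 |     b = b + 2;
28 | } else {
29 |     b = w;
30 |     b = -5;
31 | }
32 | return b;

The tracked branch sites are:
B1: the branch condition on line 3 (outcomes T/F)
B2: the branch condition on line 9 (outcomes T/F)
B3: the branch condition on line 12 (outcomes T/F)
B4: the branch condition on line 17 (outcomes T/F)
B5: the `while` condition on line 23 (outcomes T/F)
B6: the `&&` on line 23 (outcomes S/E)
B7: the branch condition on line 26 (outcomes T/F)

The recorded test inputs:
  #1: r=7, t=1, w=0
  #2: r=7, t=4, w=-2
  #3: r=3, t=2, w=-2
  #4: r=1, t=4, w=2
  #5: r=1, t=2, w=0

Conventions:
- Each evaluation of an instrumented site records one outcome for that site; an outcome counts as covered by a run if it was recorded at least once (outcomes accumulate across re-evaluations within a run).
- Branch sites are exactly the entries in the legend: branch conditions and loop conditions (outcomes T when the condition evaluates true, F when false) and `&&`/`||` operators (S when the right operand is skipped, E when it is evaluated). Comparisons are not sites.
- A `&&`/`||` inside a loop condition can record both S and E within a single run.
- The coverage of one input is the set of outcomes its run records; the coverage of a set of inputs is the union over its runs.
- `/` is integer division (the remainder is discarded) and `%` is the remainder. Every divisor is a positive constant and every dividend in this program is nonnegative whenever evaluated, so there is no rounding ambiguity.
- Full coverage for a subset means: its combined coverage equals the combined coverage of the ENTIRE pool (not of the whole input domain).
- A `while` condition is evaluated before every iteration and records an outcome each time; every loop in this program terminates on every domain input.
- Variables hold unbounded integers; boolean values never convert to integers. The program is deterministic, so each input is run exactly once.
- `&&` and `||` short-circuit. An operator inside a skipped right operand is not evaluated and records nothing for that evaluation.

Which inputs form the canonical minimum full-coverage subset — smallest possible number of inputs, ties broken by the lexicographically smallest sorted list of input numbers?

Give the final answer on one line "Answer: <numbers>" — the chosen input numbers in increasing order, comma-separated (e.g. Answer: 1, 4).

#1 (r=7, t=1, w=0) -> B1->F, B2->F, B4->T, B6->S, B5->F, B7->F; covered: B1=F, B2=F, B4=T, B5=F, B6=S, B7=F
#2 (r=7, t=4, w=-2) -> B1->T, B2->T, B3->T, B4->T, B6->S, B5->F, B7->T; covered: B1=T, B2=T, B3=T, B4=T, B5=F, B6=S, B7=T
#3 (r=3, t=2, w=-2) -> B1->F, B2->F, B4->T, B6->E, B5->T, B6->S, B5->F, B7->F; covered: B1=F, B2=F, B4=T, B5=T, B5=F, B6=S, B6=E, B7=F
#4 (r=1, t=4, w=2) -> B1->T, B2->T, B3->F, B4->T, B6->E, B5->T, B6->E, B5->T, B6->S, B5->F, B7->T; covered: B1=T, B2=T, B3=F, B4=T, B5=T, B5=F, B6=S, B6=E, B7=T
#5 (r=1, t=2, w=0) -> B1->F, B2->F, B4->T, B6->E, B5->T, B6->E, B5->T, B6->S, B5->F, B7->F; covered: B1=F, B2=F, B4=T, B5=T, B5=F, B6=S, B6=E, B7=F
together the pool reaches 13 outcomes: B1=T, B1=F, B2=T, B2=F, B3=T, B3=F, B4=T, B5=T, B5=F, B6=S, B6=E, B7=T, B7=F
checked all size-1 subsets: none covers 13 outcomes (max 9/13)
checked all size-2 subsets: none covers 13 outcomes (max 12/13)
the canonical winner is {1, 2, 4}: size 3, full 13-outcome coverage, earliest index list among size-3 covers

Answer: 1, 2, 4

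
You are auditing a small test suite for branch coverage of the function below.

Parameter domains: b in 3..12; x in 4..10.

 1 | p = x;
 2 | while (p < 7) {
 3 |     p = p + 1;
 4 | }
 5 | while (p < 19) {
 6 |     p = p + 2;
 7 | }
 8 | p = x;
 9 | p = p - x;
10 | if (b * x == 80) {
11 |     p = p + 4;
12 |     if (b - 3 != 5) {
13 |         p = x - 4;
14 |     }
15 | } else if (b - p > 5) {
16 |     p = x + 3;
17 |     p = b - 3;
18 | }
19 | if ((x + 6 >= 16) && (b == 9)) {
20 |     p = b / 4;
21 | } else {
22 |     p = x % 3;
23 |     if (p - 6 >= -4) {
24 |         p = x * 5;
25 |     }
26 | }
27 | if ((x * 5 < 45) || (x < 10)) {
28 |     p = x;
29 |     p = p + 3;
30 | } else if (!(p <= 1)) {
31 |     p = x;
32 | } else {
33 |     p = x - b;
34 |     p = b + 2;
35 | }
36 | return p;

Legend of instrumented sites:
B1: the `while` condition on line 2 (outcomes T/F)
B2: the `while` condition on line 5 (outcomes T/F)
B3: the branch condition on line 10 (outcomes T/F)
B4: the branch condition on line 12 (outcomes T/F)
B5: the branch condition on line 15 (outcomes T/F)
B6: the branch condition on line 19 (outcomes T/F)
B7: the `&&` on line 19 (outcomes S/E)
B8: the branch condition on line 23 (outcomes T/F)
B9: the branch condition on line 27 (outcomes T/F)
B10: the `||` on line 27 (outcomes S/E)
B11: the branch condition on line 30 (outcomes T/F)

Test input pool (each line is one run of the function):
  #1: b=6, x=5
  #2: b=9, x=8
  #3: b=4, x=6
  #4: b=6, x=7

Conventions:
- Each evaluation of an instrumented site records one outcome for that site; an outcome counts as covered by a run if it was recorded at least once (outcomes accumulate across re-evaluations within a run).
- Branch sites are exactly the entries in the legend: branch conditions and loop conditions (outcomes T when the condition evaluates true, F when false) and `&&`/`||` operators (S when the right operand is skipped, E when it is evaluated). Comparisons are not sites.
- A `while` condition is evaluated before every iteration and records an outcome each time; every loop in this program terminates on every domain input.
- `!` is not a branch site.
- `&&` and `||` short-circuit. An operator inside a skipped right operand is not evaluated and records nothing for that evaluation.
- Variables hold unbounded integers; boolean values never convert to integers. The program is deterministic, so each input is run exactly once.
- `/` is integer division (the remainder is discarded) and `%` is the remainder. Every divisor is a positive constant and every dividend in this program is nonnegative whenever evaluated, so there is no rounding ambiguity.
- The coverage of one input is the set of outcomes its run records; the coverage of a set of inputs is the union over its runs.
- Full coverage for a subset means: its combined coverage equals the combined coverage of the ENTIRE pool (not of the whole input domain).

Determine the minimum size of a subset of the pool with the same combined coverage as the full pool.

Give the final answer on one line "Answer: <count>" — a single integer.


test 1 (b=6, x=5) fires B1->T, B1->T, B1->F, B2->T, B2->T, B2->T, B2->T, B2->T, B2->T, B2->F, B3->F, B5->T, B7->S, B6->F, ...; hits B1=T, B1=F, B2=T, B2=F, B3=F, B5=T, B6=F, B7=S, B8=T, B9=T, B10=S
test 2 (b=9, x=8) fires B1->F, B2->T, B2->T, B2->T, B2->T, B2->T, B2->T, B2->F, B3->F, B5->T, B7->S, B6->F, B8->T, B10->S, ...; hits B1=F, B2=T, B2=F, B3=F, B5=T, B6=F, B7=S, B8=T, B9=T, B10=S
test 3 (b=4, x=6) fires B1->T, B1->F, B2->T, B2->T, B2->T, B2->T, B2->T, B2->T, B2->F, B3->F, B5->F, B7->S, B6->F, B8->F, ...; hits B1=T, B1=F, B2=T, B2=F, B3=F, B5=F, B6=F, B7=S, B8=F, B9=T, B10=S
test 4 (b=6, x=7) fires B1->F, B2->T, B2->T, B2->T, B2->T, B2->T, B2->T, B2->F, B3->F, B5->T, B7->S, B6->F, B8->F, B10->S, ...; hits B1=F, B2=T, B2=F, B3=F, B5=T, B6=F, B7=S, B8=F, B9=T, B10=S
together the pool reaches 13 outcomes: B1=T, B1=F, B2=T, B2=F, B3=F, B5=T, B5=F, B6=F, B7=S, B8=T, B8=F, B9=T, B10=S
checked all size-1 subsets: none covers 13 outcomes (max 11/13)
the canonical winner is {1, 3}: size 2, full 13-outcome coverage, earliest index list among size-2 covers
Answer: 2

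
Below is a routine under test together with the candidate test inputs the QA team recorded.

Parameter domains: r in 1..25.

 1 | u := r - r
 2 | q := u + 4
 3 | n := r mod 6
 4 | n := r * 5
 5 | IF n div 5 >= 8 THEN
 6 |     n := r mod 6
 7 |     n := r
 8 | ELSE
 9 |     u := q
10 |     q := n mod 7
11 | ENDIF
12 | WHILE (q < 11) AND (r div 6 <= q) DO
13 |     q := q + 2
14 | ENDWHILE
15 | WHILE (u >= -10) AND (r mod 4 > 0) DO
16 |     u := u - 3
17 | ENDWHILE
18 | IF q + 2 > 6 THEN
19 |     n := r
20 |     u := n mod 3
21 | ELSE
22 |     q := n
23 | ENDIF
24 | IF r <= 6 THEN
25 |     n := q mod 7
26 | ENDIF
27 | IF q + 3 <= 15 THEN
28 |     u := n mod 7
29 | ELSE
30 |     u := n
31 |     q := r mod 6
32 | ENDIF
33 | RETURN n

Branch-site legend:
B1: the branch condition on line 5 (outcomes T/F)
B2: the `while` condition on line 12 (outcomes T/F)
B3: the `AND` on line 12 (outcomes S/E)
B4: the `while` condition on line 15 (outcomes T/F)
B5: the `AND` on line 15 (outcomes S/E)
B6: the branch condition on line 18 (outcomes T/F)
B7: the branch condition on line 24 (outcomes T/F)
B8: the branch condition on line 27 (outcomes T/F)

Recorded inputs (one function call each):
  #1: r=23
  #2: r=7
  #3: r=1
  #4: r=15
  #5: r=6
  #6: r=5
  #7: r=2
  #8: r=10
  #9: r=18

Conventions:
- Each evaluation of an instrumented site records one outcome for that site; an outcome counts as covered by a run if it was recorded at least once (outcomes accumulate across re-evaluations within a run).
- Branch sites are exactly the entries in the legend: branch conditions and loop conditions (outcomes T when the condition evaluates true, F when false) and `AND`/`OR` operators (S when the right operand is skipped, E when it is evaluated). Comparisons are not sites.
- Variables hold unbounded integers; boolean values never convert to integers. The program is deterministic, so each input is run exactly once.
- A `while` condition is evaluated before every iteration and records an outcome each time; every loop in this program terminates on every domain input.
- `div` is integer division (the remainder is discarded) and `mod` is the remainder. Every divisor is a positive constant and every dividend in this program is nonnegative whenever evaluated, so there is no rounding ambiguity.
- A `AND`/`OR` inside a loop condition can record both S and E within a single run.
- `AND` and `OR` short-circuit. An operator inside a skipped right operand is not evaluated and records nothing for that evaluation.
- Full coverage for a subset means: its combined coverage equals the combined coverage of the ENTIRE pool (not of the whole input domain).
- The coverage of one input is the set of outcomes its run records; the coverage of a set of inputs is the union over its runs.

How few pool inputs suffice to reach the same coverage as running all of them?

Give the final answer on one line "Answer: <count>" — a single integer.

run #1 (r=23) runs B1->T, B3->E, B2->T, B3->E, B2->T, B3->E, B2->T, B3->E, B2->T, B3->S, B2->F, B5->E, B4->T, B5->E, ...; records B1=T, B2=T, B2=F, B3=S, B3=E, B4=T, B4=F, B5=S, B5=E, B6=T, B7=F, B8=T
run #2 (r=7) runs B1->F, B3->E, B2->F, B5->E, B4->T, B5->E, B4->T, B5->E, B4->T, B5->E, B4->T, B5->E, B4->T, B5->S, ...; records B1=F, B2=F, B3=E, B4=T, B4=F, B5=S, B5=E, B6=F, B7=F, B8=F
run #3 (r=1) runs B1->F, B3->E, B2->T, B3->E, B2->T, B3->E, B2->T, B3->S, B2->F, B5->E, B4->T, B5->E, B4->T, B5->E, ...; records B1=F, B2=T, B2=F, B3=S, B3=E, B4=T, B4=F, B5=S, B5=E, B6=T, B7=T, B8=T
run #4 (r=15) runs B1->T, B3->E, B2->T, B3->E, B2->T, B3->E, B2->T, B3->E, B2->T, B3->S, B2->F, B5->E, B4->T, B5->E, ...; records B1=T, B2=T, B2=F, B3=S, B3=E, B4=T, B4=F, B5=S, B5=E, B6=T, B7=F, B8=T
run #5 (r=6) runs B1->F, B3->E, B2->T, B3->E, B2->T, B3->E, B2->T, B3->E, B2->T, B3->E, B2->T, B3->S, B2->F, B5->E, ...; records B1=F, B2=T, B2=F, B3=S, B3=E, B4=T, B4=F, B5=S, B5=E, B6=T, B7=T, B8=T
run #6 (r=5) runs B1->F, B3->E, B2->T, B3->E, B2->T, B3->E, B2->T, B3->E, B2->T, B3->S, B2->F, B5->E, B4->T, B5->E, ...; records B1=F, B2=T, B2=F, B3=S, B3=E, B4=T, B4=F, B5=S, B5=E, B6=T, B7=T, B8=T
run #7 (r=2) runs B1->F, B3->E, B2->T, B3->E, B2->T, B3->E, B2->T, B3->E, B2->T, B3->S, B2->F, B5->E, B4->T, B5->E, ...; records B1=F, B2=T, B2=F, B3=S, B3=E, B4=T, B4=F, B5=S, B5=E, B6=T, B7=T, B8=T
run #8 (r=10) runs B1->T, B3->E, B2->T, B3->E, B2->T, B3->E, B2->T, B3->E, B2->T, B3->S, B2->F, B5->E, B4->T, B5->E, ...; records B1=T, B2=T, B2=F, B3=S, B3=E, B4=T, B4=F, B5=S, B5=E, B6=T, B7=F, B8=T
run #9 (r=18) runs B1->T, B3->E, B2->T, B3->E, B2->T, B3->E, B2->T, B3->E, B2->T, B3->S, B2->F, B5->E, B4->T, B5->E, ...; records B1=T, B2=T, B2=F, B3=S, B3=E, B4=T, B4=F, B5=S, B5=E, B6=T, B7=F, B8=T
the full pool covers 16 outcomes: B1=T, B1=F, B2=T, B2=F, B3=S, B3=E, B4=T, B4=F, B5=S, B5=E, B6=T, B6=F, B7=T, B7=F, B8=T, B8=F
no size-1 subset reaches all 16 outcomes (best union: 12/16)
no size-2 subset reaches all 16 outcomes (best union: 15/16)
the canonical winner is {1, 2, 3}: size 3, full 16-outcome coverage, earliest index list among size-3 covers

Answer: 3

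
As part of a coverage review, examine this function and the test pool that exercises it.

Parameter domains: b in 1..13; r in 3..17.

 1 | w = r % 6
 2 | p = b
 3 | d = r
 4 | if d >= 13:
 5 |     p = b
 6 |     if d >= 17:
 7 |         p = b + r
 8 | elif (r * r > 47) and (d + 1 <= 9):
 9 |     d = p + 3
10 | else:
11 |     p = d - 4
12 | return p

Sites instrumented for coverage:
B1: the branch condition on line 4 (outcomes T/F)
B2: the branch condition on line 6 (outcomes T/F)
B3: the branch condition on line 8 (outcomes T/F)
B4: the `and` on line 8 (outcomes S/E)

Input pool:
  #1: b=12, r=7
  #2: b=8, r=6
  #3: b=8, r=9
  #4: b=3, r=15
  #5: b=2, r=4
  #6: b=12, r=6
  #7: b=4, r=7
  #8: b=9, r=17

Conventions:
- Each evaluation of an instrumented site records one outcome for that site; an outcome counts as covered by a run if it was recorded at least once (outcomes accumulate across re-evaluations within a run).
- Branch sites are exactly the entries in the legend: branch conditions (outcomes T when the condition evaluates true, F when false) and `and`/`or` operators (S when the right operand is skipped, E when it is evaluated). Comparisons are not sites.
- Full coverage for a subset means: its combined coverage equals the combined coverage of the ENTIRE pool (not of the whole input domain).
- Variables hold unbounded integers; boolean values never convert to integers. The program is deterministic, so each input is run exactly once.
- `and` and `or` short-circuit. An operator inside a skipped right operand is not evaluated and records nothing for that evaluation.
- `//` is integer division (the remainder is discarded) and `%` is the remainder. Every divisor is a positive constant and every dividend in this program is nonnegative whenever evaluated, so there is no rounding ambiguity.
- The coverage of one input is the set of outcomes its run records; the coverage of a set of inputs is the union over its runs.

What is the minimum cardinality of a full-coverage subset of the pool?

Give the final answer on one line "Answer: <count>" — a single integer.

input #1 (b=12, r=7): events B1->F, B4->E, B3->T; covers B1=F, B3=T, B4=E
input #2 (b=8, r=6): events B1->F, B4->S, B3->F; covers B1=F, B3=F, B4=S
input #3 (b=8, r=9): events B1->F, B4->E, B3->F; covers B1=F, B3=F, B4=E
input #4 (b=3, r=15): events B1->T, B2->F; covers B1=T, B2=F
input #5 (b=2, r=4): events B1->F, B4->S, B3->F; covers B1=F, B3=F, B4=S
input #6 (b=12, r=6): events B1->F, B4->S, B3->F; covers B1=F, B3=F, B4=S
input #7 (b=4, r=7): events B1->F, B4->E, B3->T; covers B1=F, B3=T, B4=E
input #8 (b=9, r=17): events B1->T, B2->T; covers B1=T, B2=T
together the pool reaches 8 outcomes: B1=T, B1=F, B2=T, B2=F, B3=T, B3=F, B4=S, B4=E
no size-1 subset reaches all 8 outcomes (best union: 3/8)
no size-2 subset reaches all 8 outcomes (best union: 5/8)
no size-3 subset reaches all 8 outcomes (best union: 7/8)
size 4: inputs {1, 2, 4, 8} cover all 8 outcomes, and no lexicographically smaller subset of this size does

Answer: 4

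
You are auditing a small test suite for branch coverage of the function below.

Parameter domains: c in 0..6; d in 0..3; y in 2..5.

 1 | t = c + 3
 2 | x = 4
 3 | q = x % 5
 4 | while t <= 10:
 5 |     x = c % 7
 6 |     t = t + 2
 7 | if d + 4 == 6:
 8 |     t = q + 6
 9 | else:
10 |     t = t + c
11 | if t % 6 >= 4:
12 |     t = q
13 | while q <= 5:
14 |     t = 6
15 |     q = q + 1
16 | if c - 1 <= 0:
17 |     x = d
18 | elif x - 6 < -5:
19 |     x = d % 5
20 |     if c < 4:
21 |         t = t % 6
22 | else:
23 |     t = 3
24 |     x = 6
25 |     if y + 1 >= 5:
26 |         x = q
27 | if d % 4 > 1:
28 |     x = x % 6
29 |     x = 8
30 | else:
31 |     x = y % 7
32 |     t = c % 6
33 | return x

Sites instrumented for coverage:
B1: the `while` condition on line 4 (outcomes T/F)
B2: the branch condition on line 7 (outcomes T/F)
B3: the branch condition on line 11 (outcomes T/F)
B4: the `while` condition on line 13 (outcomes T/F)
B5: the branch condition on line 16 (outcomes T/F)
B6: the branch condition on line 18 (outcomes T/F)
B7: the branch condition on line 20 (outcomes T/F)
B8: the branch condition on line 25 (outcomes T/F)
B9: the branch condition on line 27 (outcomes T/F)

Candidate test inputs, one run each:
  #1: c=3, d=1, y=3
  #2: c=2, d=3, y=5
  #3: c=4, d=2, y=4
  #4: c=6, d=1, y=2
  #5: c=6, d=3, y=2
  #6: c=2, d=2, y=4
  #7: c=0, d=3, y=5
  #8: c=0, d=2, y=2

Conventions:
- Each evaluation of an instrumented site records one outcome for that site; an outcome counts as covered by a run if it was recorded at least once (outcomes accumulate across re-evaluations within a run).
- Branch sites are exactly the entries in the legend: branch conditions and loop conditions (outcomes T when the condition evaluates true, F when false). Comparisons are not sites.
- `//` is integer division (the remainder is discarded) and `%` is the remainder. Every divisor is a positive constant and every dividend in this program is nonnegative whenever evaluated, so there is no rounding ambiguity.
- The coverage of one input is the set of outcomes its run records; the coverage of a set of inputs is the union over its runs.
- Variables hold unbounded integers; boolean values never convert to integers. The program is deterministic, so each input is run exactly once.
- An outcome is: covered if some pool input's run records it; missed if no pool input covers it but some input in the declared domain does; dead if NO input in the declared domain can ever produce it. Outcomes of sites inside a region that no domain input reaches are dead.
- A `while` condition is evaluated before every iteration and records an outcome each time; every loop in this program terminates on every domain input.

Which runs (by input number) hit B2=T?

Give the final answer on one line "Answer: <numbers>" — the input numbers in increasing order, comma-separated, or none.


input #1 (c=3, d=1, y=3): misses B2=T
input #2 (c=2, d=3, y=5): misses B2=T
input #3 (c=4, d=2, y=4): covers B2=T
input #4 (c=6, d=1, y=2): misses B2=T
input #5 (c=6, d=3, y=2): misses B2=T
input #6 (c=2, d=2, y=4): covers B2=T
input #7 (c=0, d=3, y=5): misses B2=T
input #8 (c=0, d=2, y=2): covers B2=T
Answer: 3, 6, 8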